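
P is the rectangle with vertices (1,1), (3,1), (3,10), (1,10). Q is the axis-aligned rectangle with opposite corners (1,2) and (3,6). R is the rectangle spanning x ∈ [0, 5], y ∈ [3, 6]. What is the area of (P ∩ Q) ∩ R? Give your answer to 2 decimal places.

6.00

The region (P ∩ Q) ∩ R is the polygon with vertices (1,6), (3,6), (3,3), (1,3).
By the shoelace formula its area is 6.00.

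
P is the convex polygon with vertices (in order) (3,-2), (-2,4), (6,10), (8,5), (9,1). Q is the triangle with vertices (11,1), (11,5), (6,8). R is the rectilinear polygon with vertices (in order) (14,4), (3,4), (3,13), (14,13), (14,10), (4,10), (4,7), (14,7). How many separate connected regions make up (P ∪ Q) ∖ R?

(P ∪ Q) ∖ R splits into 3 disjoint pieces (area 50.25, area 6.386, area 3.2143).

3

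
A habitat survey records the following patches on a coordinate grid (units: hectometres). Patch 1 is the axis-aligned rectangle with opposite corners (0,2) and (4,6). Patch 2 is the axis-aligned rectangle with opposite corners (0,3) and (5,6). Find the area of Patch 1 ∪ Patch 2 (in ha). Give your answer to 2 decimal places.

By inclusion–exclusion:
Individual areas: |Patch 1| = 16, |Patch 2| = 15.
|Patch 1∩Patch 2|: x∈[0,4], y∈[3,6] → 4·3 = 12.
|Patch 1 ∪ Patch 2| = 31 − 12 = 19.00.

19.00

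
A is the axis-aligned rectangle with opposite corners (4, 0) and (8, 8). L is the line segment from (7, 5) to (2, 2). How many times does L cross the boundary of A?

1

The segment meets the boundary at (4,3.2).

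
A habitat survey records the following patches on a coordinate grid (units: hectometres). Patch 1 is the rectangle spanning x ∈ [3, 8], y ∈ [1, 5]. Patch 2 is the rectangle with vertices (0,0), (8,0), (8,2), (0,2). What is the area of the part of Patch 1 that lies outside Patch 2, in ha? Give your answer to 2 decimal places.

15.00

|Patch 1∩Patch 2|: x∈[3,8], y∈[1,2] → 5·1 = 5.
|Patch 1| = 20.
|Patch 1 ∖ Patch 2| = |Patch 1| − |Patch 1∩Patch 2| = 20 − 5 = 15.00.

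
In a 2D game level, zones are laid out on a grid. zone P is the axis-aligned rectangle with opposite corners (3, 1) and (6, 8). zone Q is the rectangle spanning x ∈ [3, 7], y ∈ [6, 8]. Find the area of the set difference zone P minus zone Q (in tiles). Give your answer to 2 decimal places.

|zone P∩zone Q|: x∈[3,6], y∈[6,8] → 3·2 = 6.
|zone P| = 21.
|zone P ∖ zone Q| = |zone P| − |zone P∩zone Q| = 21 − 6 = 15.00.

15.00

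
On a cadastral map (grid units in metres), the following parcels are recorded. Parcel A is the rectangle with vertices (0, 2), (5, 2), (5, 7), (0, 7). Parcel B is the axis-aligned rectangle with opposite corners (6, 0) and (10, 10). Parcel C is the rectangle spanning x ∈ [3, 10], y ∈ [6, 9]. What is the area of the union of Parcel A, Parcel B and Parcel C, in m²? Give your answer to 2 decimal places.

By inclusion–exclusion:
Individual areas: |Parcel A| = 25, |Parcel B| = 40, |Parcel C| = 21.
|Parcel A∩Parcel B| = 0 (no overlap).
|Parcel A∩Parcel C|: x∈[3,5], y∈[6,7] → 2·1 = 2.
|Parcel B∩Parcel C|: x∈[6,10], y∈[6,9] → 4·3 = 12.
|Parcel A∩Parcel B∩Parcel C| = 0.
|Parcel A ∪ Parcel B ∪ Parcel C| = 86 − 14 + 0 = 72.00.

72.00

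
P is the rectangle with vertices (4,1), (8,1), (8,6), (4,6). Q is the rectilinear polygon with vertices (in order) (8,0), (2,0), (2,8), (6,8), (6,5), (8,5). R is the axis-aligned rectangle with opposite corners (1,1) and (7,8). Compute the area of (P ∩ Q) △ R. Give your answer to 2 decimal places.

|P ∩ Q| = 18.
|(P ∩ Q) ∩ R| = 14.
|(P ∩ Q) △ R| = 18 + 42 − 28 = 32.00.

32.00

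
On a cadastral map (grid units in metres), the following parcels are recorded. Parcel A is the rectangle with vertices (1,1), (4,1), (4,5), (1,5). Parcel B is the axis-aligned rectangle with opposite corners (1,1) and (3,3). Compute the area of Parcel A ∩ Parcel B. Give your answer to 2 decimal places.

|Parcel A∩Parcel B|: x∈[1,3], y∈[1,3] → 2·2 = 4.

4.00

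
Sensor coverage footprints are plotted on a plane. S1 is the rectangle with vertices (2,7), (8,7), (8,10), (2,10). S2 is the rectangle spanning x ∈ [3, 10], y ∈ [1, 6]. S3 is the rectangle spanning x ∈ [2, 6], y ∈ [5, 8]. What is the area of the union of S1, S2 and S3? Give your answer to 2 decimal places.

58.00

By inclusion–exclusion:
Individual areas: |S1| = 18, |S2| = 35, |S3| = 12.
|S1∩S2| = 0 (no overlap).
|S1∩S3|: x∈[2,6], y∈[7,8] → 4·1 = 4.
|S2∩S3|: x∈[3,6], y∈[5,6] → 3·1 = 3.
|S1∩S2∩S3| = 0.
|S1 ∪ S2 ∪ S3| = 65 − 7 + 0 = 58.00.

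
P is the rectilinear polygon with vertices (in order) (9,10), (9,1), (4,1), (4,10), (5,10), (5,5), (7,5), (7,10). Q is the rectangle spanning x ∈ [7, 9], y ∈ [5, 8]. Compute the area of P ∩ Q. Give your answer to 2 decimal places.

The intersection is the polygon with vertices (9,5), (7,5), (7,8), (9,8).
By the shoelace formula its area is 6.00.

6.00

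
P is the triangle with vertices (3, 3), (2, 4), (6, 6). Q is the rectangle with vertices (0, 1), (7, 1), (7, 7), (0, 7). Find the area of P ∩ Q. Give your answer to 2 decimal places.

The intersection is the polygon with vertices (2,4), (6,6), (3,3).
By the shoelace formula its area is 3.00.

3.00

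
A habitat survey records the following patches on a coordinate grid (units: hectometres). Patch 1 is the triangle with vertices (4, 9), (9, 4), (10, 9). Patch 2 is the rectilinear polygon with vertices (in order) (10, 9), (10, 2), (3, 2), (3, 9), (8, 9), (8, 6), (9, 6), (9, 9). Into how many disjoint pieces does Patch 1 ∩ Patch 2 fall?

1

Patch 1 ∩ Patch 2 is a single connected region.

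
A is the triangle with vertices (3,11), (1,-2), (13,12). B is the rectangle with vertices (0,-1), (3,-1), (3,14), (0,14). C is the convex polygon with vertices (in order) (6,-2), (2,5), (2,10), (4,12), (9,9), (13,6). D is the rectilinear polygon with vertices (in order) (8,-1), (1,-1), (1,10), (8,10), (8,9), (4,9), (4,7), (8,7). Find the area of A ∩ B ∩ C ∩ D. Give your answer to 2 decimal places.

3.56

The intersection is the polygon with vertices (2.061,4.894), (2.846,10), (3,10), (3,3.25).
By the shoelace formula its area is 3.56.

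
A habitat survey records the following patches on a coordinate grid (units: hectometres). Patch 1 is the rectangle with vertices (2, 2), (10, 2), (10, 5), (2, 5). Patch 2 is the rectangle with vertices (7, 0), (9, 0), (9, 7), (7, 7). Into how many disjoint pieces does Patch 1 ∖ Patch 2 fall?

Patch 1 ∖ Patch 2 splits into 2 disjoint pieces (area 3, area 15).

2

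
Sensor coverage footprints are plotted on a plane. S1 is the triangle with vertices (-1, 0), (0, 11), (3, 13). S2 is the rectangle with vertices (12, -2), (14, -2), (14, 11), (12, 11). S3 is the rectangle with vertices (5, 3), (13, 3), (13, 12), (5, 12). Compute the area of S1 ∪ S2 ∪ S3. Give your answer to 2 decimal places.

By inclusion–exclusion:
Individual areas: |S1| = 15.5, |S2| = 26, |S3| = 72.
|S1∩S2| = 0.
|S1∩S3| = 0.
|S2∩S3|: x∈[12,13], y∈[3,11] → 1·8 = 8.
|S1∩S2∩S3| = 0.
|S1 ∪ S2 ∪ S3| = 113.5 − 8 + 0 = 105.50.

105.50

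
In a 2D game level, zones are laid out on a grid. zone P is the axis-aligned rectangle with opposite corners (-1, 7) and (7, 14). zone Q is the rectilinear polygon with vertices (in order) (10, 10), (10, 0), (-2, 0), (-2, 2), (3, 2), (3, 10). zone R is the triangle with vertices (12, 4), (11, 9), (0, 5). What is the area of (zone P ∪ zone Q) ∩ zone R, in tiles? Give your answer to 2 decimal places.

20.34

The region (zone P ∪ zone Q) ∩ zone R is the polygon with vertices (10,4.167), (3,4.75), (3,6.091), (10,8.636).
By the shoelace formula its area is 20.34.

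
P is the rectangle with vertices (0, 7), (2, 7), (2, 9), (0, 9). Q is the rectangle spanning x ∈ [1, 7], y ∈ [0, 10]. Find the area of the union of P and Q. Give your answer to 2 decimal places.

62.00

By inclusion–exclusion:
Individual areas: |P| = 4, |Q| = 60.
|P∩Q|: x∈[1,2], y∈[7,9] → 1·2 = 2.
|P ∪ Q| = 64 − 2 = 62.00.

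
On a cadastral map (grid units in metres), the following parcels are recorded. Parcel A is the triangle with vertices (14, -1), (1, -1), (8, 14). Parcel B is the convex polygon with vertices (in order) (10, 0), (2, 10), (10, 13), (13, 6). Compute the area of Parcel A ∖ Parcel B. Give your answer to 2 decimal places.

|Parcel A| = 97.5, |Parcel A∩Parcel B| = 47.5907.
|Parcel A ∖ Parcel B| = |Parcel A| − |Parcel A∩Parcel B| = 97.5 − 47.5907 = 49.91.

49.91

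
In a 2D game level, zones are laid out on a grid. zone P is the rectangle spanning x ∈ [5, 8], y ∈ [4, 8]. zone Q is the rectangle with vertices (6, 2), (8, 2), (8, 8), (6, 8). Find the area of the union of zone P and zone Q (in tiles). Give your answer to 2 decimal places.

16.00

By inclusion–exclusion:
Individual areas: |zone P| = 12, |zone Q| = 12.
|zone P∩zone Q|: x∈[6,8], y∈[4,8] → 2·4 = 8.
|zone P ∪ zone Q| = 24 − 8 = 16.00.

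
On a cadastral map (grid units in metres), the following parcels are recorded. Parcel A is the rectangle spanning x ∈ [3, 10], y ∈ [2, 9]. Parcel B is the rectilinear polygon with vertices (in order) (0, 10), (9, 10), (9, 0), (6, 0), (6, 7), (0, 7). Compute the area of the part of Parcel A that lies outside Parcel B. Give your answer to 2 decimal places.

22.00

|Parcel A| = 49, |Parcel A∩Parcel B| = 27.
|Parcel A ∖ Parcel B| = |Parcel A| − |Parcel A∩Parcel B| = 49 − 27 = 22.00.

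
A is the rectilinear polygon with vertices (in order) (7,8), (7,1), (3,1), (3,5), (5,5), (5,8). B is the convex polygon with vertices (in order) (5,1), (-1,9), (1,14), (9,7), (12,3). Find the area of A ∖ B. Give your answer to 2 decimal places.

3.24

|A| = 22, |A∩B| = 18.7619.
|A ∖ B| = |A| − |A∩B| = 22 − 18.7619 = 3.24.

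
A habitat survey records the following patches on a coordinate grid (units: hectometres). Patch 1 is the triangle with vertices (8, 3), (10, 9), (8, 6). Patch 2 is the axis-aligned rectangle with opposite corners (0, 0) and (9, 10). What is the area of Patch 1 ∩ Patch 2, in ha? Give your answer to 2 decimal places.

2.25

The intersection is the polygon with vertices (8,3), (8,6), (9,7.5), (9,6).
By the shoelace formula its area is 2.25.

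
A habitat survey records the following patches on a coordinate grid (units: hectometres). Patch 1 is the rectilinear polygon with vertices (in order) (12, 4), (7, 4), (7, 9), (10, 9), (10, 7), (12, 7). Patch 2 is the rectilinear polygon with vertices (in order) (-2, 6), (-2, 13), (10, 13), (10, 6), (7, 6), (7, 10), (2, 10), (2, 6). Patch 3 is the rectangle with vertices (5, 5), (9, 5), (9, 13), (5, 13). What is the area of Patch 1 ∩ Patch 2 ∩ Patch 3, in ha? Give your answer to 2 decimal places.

The intersection is the polygon with vertices (9,9), (9,6), (7,6), (7,9).
By the shoelace formula its area is 6.00.

6.00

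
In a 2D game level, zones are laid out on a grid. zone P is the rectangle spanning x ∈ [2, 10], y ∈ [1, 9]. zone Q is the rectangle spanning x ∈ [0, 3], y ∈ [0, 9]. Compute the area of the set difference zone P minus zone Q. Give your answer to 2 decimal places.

56.00

|zone P∩zone Q|: x∈[2,3], y∈[1,9] → 1·8 = 8.
|zone P| = 64.
|zone P ∖ zone Q| = |zone P| − |zone P∩zone Q| = 64 − 8 = 56.00.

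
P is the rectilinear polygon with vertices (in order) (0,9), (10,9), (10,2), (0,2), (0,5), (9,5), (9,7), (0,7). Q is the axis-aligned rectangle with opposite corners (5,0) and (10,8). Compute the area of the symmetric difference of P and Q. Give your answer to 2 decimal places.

48.00

|P| = 52, |Q| = 40, |P∩Q| = 22.
|P △ Q| = |P| + |Q| − 2·|P∩Q| = 52 + 40 − 44 = 48.00.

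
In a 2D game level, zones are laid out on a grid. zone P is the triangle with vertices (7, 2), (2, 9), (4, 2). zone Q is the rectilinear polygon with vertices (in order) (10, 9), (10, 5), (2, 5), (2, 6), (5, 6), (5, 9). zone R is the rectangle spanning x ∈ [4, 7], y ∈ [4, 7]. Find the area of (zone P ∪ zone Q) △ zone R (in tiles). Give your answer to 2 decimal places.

28.54

|zone P ∪ zone Q| = 32.
|(zone P ∪ zone Q) ∩ zone R| = 6.2286.
|(zone P ∪ zone Q) △ zone R| = 32 + 9 − 12.4571 = 28.54.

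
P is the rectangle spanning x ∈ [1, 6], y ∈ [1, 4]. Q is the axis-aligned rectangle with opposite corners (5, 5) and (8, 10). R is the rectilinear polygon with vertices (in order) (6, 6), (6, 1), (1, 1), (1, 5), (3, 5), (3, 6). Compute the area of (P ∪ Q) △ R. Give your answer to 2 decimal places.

21.00

|P ∪ Q| = 30.
|(P ∪ Q) ∩ R| = 16.
|(P ∪ Q) △ R| = 30 + 23 − 32 = 21.00.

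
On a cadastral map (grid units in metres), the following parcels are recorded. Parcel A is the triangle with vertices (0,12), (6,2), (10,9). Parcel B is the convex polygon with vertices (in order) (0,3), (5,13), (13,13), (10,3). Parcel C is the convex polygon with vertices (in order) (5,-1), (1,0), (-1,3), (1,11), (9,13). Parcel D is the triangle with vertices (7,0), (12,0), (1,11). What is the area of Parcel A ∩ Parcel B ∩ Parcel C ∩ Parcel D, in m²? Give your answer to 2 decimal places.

The intersection is the polygon with vertices (6.143,3), (5.4,3), (5,3.667), (2.565,8.13), (3,9), (6.778,5.222).
By the shoelace formula its area is 10.05.

10.05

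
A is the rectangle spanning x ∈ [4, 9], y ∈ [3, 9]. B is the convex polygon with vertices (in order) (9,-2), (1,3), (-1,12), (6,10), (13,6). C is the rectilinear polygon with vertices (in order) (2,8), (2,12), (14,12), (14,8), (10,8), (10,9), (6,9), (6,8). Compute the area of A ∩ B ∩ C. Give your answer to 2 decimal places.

2.00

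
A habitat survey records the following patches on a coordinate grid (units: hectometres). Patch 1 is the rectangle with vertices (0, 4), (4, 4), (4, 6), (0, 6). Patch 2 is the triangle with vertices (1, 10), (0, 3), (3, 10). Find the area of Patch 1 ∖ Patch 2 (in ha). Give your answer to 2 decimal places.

|Patch 1| = 8, |Patch 1∩Patch 2| = 1.1429.
|Patch 1 ∖ Patch 2| = |Patch 1| − |Patch 1∩Patch 2| = 8 − 1.1429 = 6.86.

6.86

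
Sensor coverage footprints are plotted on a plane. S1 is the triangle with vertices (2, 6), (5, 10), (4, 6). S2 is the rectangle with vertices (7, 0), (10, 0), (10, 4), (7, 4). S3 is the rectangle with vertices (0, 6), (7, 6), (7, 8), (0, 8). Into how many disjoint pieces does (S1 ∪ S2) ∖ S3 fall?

(S1 ∪ S2) ∖ S3 splits into 2 disjoint pieces (area 1, area 12).

2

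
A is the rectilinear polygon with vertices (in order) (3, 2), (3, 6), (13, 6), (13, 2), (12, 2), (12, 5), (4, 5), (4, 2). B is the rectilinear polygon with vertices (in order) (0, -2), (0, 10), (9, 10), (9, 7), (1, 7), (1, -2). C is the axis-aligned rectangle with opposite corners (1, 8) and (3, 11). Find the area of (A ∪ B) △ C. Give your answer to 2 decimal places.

|A ∪ B| = 52.
|(A ∪ B) ∩ C| = 4.
|(A ∪ B) △ C| = 52 + 6 − 8 = 50.00.

50.00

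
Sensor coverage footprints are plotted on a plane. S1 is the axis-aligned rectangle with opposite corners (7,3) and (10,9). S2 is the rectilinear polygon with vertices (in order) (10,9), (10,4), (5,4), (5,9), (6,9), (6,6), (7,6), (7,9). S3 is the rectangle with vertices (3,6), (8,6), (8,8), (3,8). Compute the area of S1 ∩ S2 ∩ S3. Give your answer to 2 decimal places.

The intersection is the polygon with vertices (7,8), (8,8), (8,6), (7,6).
By the shoelace formula its area is 2.00.

2.00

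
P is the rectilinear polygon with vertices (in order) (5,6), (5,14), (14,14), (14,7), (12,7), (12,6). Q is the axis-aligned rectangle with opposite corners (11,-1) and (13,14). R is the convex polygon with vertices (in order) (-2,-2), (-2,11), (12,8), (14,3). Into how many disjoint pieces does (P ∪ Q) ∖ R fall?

(P ∪ Q) ∖ R splits into 2 disjoint pieces (area 51, area 6.75).

2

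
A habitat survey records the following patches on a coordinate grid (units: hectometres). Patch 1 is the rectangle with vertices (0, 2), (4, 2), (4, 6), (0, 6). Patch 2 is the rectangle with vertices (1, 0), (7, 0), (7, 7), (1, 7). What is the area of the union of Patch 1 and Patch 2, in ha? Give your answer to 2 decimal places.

46.00

By inclusion–exclusion:
Individual areas: |Patch 1| = 16, |Patch 2| = 42.
|Patch 1∩Patch 2|: x∈[1,4], y∈[2,6] → 3·4 = 12.
|Patch 1 ∪ Patch 2| = 58 − 12 = 46.00.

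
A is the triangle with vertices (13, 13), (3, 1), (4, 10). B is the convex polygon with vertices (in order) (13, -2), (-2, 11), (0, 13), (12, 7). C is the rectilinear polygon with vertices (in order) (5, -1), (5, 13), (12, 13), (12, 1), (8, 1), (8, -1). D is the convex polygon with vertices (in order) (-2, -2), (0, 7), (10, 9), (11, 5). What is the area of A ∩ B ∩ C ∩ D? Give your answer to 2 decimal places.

9.79

The intersection is the polygon with vertices (5,8), (8.571,8.714), (9.177,8.412), (5.742,4.29), (5,4.933).
By the shoelace formula its area is 9.79.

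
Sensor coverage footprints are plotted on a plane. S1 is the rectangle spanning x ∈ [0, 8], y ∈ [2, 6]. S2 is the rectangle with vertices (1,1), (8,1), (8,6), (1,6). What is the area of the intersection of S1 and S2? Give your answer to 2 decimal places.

28.00

|S1∩S2|: x∈[1,8], y∈[2,6] → 7·4 = 28.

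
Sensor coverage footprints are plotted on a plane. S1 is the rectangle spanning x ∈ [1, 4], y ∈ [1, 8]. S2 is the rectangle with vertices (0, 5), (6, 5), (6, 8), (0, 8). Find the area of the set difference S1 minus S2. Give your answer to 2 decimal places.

12.00

|S1∩S2|: x∈[1,4], y∈[5,8] → 3·3 = 9.
|S1| = 21.
|S1 ∖ S2| = |S1| − |S1∩S2| = 21 − 9 = 12.00.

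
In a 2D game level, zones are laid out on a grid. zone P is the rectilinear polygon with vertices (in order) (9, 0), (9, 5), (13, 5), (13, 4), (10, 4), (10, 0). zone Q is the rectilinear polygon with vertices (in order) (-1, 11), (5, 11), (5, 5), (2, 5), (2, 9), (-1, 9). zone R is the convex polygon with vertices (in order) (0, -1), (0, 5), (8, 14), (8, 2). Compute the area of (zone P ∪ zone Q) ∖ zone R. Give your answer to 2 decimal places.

20.19

|zone P ∪ zone Q| = 32.
|(zone P ∪ zone Q) ∩ zone R| = 11.8125.
|(zone P ∪ zone Q) ∖ zone R| = 32 − 11.8125 = 20.19.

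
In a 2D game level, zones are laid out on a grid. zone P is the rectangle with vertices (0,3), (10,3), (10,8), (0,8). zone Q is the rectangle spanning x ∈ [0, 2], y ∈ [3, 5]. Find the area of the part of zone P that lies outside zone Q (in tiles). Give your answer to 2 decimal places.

46.00

|zone P∩zone Q|: x∈[0,2], y∈[3,5] → 2·2 = 4.
|zone P| = 50.
|zone P ∖ zone Q| = |zone P| − |zone P∩zone Q| = 50 − 4 = 46.00.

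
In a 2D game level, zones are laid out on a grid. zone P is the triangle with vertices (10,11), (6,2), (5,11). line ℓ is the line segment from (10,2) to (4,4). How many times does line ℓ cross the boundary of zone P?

The segment meets the boundary at (6.516,3.161), (5.846,3.385).

2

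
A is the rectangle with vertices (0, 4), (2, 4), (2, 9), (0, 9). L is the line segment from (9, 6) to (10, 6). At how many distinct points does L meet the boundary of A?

The segment lies entirely outside A and never meets its boundary.

0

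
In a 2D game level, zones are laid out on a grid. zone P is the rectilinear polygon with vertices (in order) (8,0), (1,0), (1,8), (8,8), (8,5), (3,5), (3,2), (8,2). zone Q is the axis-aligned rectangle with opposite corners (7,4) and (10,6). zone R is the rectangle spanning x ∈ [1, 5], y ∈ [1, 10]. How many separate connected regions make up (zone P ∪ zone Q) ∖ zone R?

(zone P ∪ zone Q) ∖ zone R splits into 2 disjoint pieces (area 10, area 14).

2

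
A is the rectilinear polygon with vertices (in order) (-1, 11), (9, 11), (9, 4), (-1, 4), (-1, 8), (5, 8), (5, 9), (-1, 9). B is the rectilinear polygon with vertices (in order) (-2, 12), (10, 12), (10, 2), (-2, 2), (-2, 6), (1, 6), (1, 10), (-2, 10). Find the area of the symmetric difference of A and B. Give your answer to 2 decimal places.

|A| = 64, |B| = 108, |A∩B| = 58.
|A △ B| = |A| + |B| − 2·|A∩B| = 64 + 108 − 116 = 56.00.

56.00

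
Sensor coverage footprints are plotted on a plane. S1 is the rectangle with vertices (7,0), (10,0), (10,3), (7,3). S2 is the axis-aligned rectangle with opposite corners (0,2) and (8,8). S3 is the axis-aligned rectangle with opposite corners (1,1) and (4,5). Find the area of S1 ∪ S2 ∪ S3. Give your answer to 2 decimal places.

By inclusion–exclusion:
Individual areas: |S1| = 9, |S2| = 48, |S3| = 12.
|S1∩S2|: x∈[7,8], y∈[2,3] → 1·1 = 1.
|S1∩S3| = 0 (no overlap).
|S2∩S3|: x∈[1,4], y∈[2,5] → 3·3 = 9.
|S1∩S2∩S3| = 0.
|S1 ∪ S2 ∪ S3| = 69 − 10 + 0 = 59.00.

59.00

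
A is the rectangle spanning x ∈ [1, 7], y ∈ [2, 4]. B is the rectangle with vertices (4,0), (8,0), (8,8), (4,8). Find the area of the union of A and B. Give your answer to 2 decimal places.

38.00

By inclusion–exclusion:
Individual areas: |A| = 12, |B| = 32.
|A∩B|: x∈[4,7], y∈[2,4] → 3·2 = 6.
|A ∪ B| = 44 − 6 = 38.00.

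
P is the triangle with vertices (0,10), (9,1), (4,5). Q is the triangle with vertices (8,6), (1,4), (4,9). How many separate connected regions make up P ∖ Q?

2

P ∖ Q splits into 2 disjoint pieces (area 0.9446, area 2.0015).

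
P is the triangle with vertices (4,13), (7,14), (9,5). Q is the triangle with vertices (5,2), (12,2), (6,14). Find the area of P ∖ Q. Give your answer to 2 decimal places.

4.88

|P| = 14.5, |P∩Q| = 9.62.
|P ∖ Q| = |P| − |P∩Q| = 14.5 − 9.62 = 4.88.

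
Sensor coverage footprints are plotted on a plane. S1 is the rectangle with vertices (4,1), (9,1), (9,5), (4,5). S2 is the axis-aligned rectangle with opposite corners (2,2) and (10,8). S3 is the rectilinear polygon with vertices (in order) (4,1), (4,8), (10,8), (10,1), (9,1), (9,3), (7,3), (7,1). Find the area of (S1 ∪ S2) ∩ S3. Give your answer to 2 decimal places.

|S1 ∪ S2| = 53.
|(S1 ∪ S2) ∩ S3| = 37.00.

37.00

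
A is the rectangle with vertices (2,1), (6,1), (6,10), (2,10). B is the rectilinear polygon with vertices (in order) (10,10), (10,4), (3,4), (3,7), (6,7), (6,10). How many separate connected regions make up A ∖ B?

1

A ∖ B is a single connected region.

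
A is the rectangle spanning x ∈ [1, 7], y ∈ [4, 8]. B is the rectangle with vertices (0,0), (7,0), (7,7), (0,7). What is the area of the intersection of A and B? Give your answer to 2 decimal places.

|A∩B|: x∈[1,7], y∈[4,7] → 6·3 = 18.

18.00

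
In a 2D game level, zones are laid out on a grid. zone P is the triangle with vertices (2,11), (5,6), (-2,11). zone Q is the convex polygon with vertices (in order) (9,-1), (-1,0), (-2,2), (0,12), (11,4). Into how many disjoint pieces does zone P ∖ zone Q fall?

2

zone P ∖ zone Q splits into 2 disjoint pieces (area 0.252, area 1.0125).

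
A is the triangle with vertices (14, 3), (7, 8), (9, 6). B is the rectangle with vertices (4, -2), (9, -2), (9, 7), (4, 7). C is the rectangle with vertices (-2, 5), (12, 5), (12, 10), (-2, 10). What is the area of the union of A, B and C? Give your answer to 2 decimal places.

By inclusion–exclusion:
Individual areas: |A| = 2, |B| = 45, |C| = 70.
|A∩B| = 0.3714.
|A∩C| = 1.4667.
|B∩C|: x∈[4,9], y∈[5,7] → 5·2 = 10.
|A∩B∩C| = 0.3714.
|A ∪ B ∪ C| = 117 − 11.8381 + 0.3714 = 105.53.

105.53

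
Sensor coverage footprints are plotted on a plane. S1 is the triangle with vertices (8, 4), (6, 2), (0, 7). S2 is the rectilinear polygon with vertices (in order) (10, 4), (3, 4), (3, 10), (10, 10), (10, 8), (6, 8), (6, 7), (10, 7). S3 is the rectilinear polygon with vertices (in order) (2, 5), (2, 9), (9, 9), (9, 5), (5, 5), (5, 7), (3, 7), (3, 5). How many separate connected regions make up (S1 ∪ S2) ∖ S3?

(S1 ∪ S2) ∖ S3 splits into 3 disjoint pieces (area 17.55, area 0.9167, area 8).

3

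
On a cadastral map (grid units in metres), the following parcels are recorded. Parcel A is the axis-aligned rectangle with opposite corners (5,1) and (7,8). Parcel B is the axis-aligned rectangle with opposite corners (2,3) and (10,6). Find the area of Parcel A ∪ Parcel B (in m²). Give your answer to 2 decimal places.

By inclusion–exclusion:
Individual areas: |Parcel A| = 14, |Parcel B| = 24.
|Parcel A∩Parcel B|: x∈[5,7], y∈[3,6] → 2·3 = 6.
|Parcel A ∪ Parcel B| = 38 − 6 = 32.00.

32.00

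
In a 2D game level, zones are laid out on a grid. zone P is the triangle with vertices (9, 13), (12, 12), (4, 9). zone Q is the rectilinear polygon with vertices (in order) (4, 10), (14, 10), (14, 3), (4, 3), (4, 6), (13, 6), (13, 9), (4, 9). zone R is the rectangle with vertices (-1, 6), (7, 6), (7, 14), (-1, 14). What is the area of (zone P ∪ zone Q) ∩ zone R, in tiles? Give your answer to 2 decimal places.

4.20

|zone P ∪ zone Q| = 50.7917.
|(zone P ∪ zone Q) ∩ zone R| = 4.20.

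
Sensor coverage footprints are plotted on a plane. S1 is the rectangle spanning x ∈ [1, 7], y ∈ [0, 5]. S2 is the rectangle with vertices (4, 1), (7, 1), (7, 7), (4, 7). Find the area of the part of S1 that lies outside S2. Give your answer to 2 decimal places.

18.00

|S1∩S2|: x∈[4,7], y∈[1,5] → 3·4 = 12.
|S1| = 30.
|S1 ∖ S2| = |S1| − |S1∩S2| = 30 − 12 = 18.00.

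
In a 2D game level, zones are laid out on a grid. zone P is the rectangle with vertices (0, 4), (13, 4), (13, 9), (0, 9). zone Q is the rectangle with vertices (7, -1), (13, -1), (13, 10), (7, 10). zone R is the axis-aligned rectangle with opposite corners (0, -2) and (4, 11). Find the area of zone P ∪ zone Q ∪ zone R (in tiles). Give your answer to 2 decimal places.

133.00

By inclusion–exclusion:
Individual areas: |zone P| = 65, |zone Q| = 66, |zone R| = 52.
|zone P∩zone Q|: x∈[7,13], y∈[4,9] → 6·5 = 30.
|zone P∩zone R|: x∈[0,4], y∈[4,9] → 4·5 = 20.
|zone Q∩zone R| = 0 (no overlap).
|zone P∩zone Q∩zone R| = 0.
|zone P ∪ zone Q ∪ zone R| = 183 − 50 + 0 = 133.00.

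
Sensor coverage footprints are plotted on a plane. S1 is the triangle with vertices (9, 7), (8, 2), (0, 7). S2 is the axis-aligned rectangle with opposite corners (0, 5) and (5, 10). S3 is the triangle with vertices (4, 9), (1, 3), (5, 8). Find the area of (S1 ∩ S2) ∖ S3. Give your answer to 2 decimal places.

5.27

|S1 ∩ S2| = 6.8.
|(S1 ∩ S2) ∩ S3| = 1.5321.
|(S1 ∩ S2) ∖ S3| = 6.8 − 1.5321 = 5.27.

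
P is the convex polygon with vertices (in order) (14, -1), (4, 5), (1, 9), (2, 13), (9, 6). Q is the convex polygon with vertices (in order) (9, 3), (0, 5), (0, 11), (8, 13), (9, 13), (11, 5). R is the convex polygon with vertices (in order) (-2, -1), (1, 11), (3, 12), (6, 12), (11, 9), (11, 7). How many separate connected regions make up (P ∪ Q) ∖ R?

(P ∪ Q) ∖ R splits into 3 disjoint pieces (area 18.3621, area 3.3, area 6.8529).

3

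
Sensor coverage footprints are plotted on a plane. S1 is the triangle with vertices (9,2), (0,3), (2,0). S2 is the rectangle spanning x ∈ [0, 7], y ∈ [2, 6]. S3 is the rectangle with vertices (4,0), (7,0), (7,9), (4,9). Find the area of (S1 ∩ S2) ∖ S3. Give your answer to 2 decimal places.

2.78

|S1 ∩ S2| = 3.9444.
|(S1 ∩ S2) ∩ S3| = 1.1667.
|(S1 ∩ S2) ∖ S3| = 3.9444 − 1.1667 = 2.78.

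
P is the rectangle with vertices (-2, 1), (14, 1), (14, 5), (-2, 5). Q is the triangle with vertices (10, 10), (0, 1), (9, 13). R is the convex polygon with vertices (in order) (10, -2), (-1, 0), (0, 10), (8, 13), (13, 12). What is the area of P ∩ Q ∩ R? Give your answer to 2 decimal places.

The intersection is the polygon with vertices (0,1), (3,5), (4.444,5).
By the shoelace formula its area is 2.89.

2.89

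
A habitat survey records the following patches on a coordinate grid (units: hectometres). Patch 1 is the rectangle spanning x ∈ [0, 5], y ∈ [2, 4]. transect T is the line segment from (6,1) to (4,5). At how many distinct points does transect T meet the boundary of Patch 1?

The segment meets the boundary at (4.5,4), (5,3).

2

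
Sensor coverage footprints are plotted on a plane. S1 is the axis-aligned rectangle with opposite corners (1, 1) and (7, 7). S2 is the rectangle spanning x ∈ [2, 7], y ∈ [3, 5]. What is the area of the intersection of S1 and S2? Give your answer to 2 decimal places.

10.00

|S1∩S2|: x∈[2,7], y∈[3,5] → 5·2 = 10.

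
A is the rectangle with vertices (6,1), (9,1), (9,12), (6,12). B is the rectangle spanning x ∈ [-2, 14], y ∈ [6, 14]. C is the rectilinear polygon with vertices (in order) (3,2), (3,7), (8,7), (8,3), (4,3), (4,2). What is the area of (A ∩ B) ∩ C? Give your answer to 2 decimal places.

The region (A ∩ B) ∩ C is the polygon with vertices (6,6), (6,7), (8,7), (8,6).
By the shoelace formula its area is 2.00.

2.00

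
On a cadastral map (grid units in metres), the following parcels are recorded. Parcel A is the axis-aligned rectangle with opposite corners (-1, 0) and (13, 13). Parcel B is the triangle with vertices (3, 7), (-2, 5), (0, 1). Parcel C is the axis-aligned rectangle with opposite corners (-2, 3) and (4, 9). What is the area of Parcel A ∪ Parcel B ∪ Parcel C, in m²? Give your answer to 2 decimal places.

By inclusion–exclusion:
Individual areas: |Parcel A| = 182, |Parcel B| = 12, |Parcel C| = 36.
|Parcel A∩Parcel B| = 10.8.
|Parcel A∩Parcel C|: x∈[-1,4], y∈[3,9] → 5·6 = 30.
|Parcel B∩Parcel C| = 10.
|Parcel A∩Parcel B∩Parcel C| = 8.8.
|Parcel A ∪ Parcel B ∪ Parcel C| = 230 − 50.8 + 8.8 = 188.00.

188.00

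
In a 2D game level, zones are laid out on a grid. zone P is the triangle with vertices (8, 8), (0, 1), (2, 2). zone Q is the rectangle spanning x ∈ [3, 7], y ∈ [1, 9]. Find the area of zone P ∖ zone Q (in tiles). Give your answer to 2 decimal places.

1.50

|zone P| = 3, |zone P∩zone Q| = 1.5.
|zone P ∖ zone Q| = |zone P| − |zone P∩zone Q| = 3 − 1.5 = 1.50.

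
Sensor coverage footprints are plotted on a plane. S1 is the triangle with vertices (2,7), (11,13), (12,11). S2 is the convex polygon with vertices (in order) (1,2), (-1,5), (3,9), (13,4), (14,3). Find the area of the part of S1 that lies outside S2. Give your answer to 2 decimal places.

|S1| = 12, |S1∩S2| = 0.7937.
|S1 ∖ S2| = |S1| − |S1∩S2| = 12 − 0.7937 = 11.21.

11.21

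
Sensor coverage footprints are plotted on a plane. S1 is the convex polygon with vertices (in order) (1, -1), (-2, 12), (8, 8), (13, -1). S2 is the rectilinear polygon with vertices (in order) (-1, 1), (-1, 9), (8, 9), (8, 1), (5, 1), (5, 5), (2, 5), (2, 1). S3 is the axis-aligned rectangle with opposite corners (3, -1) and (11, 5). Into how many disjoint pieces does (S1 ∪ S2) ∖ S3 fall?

2

(S1 ∪ S2) ∖ S3 splits into 2 disjoint pieces (area 69.3782, area 3.6).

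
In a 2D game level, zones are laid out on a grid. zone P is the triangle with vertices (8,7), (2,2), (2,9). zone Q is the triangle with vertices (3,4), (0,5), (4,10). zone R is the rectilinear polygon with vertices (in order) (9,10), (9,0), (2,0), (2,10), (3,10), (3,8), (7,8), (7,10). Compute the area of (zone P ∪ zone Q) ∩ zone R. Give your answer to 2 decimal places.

20.34

|zone P ∪ zone Q| = 24.8246.
|(zone P ∪ zone Q) ∩ zone R| = 20.34.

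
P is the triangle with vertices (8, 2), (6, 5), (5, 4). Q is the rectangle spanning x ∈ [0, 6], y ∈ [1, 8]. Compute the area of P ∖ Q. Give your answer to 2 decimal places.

1.67

|P| = 2.5, |P∩Q| = 0.8333.
|P ∖ Q| = |P| − |P∩Q| = 2.5 − 0.8333 = 1.67.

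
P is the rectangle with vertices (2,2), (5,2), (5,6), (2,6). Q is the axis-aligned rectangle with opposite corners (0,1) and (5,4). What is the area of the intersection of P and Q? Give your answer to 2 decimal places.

6.00

|P∩Q|: x∈[2,5], y∈[2,4] → 3·2 = 6.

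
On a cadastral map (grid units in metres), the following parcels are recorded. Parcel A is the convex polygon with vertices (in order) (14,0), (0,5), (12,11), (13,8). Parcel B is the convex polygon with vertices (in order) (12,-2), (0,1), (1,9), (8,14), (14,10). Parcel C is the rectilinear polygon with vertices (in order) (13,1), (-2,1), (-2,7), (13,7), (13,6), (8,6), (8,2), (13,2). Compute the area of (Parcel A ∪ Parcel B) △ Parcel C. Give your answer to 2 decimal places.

|Parcel A ∪ Parcel B| = 159.9031.
|(Parcel A ∪ Parcel B) ∩ Parcel C| = 55.8594.
|(Parcel A ∪ Parcel B) △ Parcel C| = 159.9031 + 70 − 111.7188 = 118.18.

118.18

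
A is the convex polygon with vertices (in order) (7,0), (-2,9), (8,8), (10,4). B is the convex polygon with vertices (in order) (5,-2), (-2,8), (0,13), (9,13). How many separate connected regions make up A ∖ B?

A ∖ B splits into 2 disjoint pieces (area 16.3563, area 0.0495).

2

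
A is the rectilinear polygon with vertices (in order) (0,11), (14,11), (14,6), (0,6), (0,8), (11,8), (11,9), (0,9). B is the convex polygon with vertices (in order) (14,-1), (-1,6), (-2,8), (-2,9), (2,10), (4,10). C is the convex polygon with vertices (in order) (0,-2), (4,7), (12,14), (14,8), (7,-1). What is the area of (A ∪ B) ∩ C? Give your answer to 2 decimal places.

|A ∪ B| = 100.0909.
|(A ∪ B) ∩ C| = 52.93.

52.93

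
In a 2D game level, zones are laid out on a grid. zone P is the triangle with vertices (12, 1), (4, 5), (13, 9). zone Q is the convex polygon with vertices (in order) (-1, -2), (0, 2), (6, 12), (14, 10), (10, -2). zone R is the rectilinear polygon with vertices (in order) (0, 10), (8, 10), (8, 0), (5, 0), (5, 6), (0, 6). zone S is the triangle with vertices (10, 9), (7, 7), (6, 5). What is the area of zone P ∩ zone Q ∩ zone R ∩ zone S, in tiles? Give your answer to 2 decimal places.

0.46

The intersection is the polygon with vertices (7.6,6.6), (6,5), (6.571,6.143).
By the shoelace formula its area is 0.46.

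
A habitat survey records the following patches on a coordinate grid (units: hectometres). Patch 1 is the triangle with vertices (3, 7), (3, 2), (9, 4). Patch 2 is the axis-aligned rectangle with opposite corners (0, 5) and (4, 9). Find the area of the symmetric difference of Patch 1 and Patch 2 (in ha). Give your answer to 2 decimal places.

|Patch 1| = 15, |Patch 2| = 16, |Patch 1∩Patch 2| = 1.75.
|Patch 1 △ Patch 2| = |Patch 1| + |Patch 2| − 2·|Patch 1∩Patch 2| = 15 + 16 − 3.5 = 27.50.

27.50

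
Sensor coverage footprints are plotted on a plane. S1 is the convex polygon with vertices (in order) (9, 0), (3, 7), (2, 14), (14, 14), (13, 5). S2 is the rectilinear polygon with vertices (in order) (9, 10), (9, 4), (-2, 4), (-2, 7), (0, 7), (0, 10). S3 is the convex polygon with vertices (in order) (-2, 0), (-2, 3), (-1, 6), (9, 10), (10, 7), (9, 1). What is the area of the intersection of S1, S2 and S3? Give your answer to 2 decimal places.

24.97

The intersection is the polygon with vertices (2.919,7.568), (9,10), (9,4), (5.571,4), (3,7).
By the shoelace formula its area is 24.97.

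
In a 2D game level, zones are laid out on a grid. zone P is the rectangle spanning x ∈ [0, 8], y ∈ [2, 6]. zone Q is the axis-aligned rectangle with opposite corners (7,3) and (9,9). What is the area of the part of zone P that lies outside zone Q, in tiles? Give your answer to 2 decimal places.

|zone P∩zone Q|: x∈[7,8], y∈[3,6] → 1·3 = 3.
|zone P| = 32.
|zone P ∖ zone Q| = |zone P| − |zone P∩zone Q| = 32 − 3 = 29.00.

29.00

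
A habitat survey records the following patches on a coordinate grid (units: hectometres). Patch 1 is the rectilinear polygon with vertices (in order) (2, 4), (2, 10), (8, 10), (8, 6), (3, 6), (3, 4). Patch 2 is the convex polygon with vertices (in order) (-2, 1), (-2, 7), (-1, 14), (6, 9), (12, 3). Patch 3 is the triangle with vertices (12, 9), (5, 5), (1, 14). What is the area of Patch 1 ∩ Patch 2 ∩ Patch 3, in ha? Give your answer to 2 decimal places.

12.19

The intersection is the polygon with vertices (4.6,10), (6,9), (8,7), (8,6.714), (6.75,6), (4.556,6), (2.778,10).
By the shoelace formula its area is 12.19.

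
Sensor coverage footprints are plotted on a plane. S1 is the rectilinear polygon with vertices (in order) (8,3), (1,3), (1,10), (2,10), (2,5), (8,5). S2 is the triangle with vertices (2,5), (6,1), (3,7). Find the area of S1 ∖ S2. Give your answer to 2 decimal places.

|S1| = 19, |S1∩S2| = 3.
|S1 ∖ S2| = |S1| − |S1∩S2| = 19 − 3 = 16.00.

16.00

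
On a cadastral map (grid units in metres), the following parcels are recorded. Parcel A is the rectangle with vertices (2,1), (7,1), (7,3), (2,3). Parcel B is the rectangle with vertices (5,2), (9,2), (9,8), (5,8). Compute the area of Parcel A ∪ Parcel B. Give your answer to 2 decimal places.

By inclusion–exclusion:
Individual areas: |Parcel A| = 10, |Parcel B| = 24.
|Parcel A∩Parcel B|: x∈[5,7], y∈[2,3] → 2·1 = 2.
|Parcel A ∪ Parcel B| = 34 − 2 = 32.00.

32.00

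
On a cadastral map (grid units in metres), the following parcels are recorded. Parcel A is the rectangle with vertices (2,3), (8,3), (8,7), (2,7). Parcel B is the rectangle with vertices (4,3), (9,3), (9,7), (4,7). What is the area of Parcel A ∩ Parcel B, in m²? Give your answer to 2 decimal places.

16.00

|Parcel A∩Parcel B|: x∈[4,8], y∈[3,7] → 4·4 = 16.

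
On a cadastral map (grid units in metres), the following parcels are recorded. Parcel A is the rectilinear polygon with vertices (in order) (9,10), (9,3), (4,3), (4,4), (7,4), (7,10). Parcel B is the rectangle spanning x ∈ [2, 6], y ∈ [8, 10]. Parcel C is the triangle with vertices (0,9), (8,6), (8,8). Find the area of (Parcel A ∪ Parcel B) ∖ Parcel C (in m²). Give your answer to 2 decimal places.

21.21

|Parcel A ∪ Parcel B| = 25.
|(Parcel A ∪ Parcel B) ∩ Parcel C| = 3.7917.
|(Parcel A ∪ Parcel B) ∖ Parcel C| = 25 − 3.7917 = 21.21.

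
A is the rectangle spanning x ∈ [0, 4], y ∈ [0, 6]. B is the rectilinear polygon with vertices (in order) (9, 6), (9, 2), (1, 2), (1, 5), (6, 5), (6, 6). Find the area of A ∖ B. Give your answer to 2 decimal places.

15.00

|A| = 24, |A∩B| = 9.
|A ∖ B| = |A| − |A∩B| = 24 − 9 = 15.00.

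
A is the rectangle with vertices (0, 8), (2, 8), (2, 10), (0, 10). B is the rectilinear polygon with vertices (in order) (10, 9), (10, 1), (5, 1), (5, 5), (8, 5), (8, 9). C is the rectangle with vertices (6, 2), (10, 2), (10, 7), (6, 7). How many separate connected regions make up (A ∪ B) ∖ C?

(A ∪ B) ∖ C splits into 3 disjoint pieces (area 4, area 4, area 8).

3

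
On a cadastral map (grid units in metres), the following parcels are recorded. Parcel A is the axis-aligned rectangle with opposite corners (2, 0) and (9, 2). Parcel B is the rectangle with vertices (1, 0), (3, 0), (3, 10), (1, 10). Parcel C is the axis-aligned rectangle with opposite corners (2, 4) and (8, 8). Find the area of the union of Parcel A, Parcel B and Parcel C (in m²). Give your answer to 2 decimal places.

52.00

By inclusion–exclusion:
Individual areas: |Parcel A| = 14, |Parcel B| = 20, |Parcel C| = 24.
|Parcel A∩Parcel B|: x∈[2,3], y∈[0,2] → 1·2 = 2.
|Parcel A∩Parcel C| = 0 (no overlap).
|Parcel B∩Parcel C|: x∈[2,3], y∈[4,8] → 1·4 = 4.
|Parcel A∩Parcel B∩Parcel C| = 0.
|Parcel A ∪ Parcel B ∪ Parcel C| = 58 − 6 + 0 = 52.00.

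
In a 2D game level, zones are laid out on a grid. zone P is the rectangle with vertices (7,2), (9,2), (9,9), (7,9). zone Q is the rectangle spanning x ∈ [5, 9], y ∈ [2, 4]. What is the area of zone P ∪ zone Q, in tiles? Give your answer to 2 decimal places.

18.00

By inclusion–exclusion:
Individual areas: |zone P| = 14, |zone Q| = 8.
|zone P∩zone Q|: x∈[7,9], y∈[2,4] → 2·2 = 4.
|zone P ∪ zone Q| = 22 − 4 = 18.00.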